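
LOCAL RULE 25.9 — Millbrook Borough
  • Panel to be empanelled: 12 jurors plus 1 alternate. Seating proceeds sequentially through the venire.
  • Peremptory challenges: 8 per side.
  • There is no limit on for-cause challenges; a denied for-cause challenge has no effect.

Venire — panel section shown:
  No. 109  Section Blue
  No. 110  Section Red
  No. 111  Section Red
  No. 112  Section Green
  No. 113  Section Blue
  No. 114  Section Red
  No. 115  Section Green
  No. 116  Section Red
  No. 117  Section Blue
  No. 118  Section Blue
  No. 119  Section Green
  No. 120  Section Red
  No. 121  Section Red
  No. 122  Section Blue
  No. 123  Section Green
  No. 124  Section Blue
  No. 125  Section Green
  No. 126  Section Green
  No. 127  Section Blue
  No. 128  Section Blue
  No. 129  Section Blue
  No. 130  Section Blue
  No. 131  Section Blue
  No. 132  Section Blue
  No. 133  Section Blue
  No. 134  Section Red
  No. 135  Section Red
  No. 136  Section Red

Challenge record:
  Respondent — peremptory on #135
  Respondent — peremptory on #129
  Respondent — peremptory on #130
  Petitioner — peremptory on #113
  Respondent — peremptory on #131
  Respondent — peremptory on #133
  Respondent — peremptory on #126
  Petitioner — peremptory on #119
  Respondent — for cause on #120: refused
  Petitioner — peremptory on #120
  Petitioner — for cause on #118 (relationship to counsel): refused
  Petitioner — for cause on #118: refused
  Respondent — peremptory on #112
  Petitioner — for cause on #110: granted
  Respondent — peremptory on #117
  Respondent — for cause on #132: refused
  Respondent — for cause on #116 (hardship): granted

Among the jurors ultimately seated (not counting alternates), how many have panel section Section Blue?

6

Removed: #110, #112, #113, #116, #117, #119, #120, #126, #129, #130, #131, #133, #135.
Seated jurors 1–12: #109, #111, #114, #115, #118, #121, #122, #123, #124, #125, #127, #128 (alternates #132 not counted).
Of those, in Section Blue: #109, #118, #122, #124, #127, #128 → 6.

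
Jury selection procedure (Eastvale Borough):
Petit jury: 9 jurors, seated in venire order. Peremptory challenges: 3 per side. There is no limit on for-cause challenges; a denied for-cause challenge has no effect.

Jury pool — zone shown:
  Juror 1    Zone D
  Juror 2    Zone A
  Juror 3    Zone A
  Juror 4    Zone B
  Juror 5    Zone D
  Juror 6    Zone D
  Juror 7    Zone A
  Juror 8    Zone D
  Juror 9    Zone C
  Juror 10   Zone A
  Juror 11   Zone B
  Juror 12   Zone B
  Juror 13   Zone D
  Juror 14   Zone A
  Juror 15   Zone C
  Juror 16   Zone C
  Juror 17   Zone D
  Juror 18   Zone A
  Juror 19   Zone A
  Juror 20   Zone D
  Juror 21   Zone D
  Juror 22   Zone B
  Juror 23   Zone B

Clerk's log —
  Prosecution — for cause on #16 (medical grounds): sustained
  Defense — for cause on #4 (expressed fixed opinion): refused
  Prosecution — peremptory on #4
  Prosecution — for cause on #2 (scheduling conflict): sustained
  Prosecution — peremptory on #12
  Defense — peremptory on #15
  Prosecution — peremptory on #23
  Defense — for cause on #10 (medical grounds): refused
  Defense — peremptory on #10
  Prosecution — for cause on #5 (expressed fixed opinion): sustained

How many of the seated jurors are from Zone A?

3

Removed: #2, #4, #5, #10, #12, #15, #16, #23.
Seated jurors 1–9: #1, #3, #6, #7, #8, #9, #11, #13, #14.
Of those, in Zone A: #3, #7, #14 → 3.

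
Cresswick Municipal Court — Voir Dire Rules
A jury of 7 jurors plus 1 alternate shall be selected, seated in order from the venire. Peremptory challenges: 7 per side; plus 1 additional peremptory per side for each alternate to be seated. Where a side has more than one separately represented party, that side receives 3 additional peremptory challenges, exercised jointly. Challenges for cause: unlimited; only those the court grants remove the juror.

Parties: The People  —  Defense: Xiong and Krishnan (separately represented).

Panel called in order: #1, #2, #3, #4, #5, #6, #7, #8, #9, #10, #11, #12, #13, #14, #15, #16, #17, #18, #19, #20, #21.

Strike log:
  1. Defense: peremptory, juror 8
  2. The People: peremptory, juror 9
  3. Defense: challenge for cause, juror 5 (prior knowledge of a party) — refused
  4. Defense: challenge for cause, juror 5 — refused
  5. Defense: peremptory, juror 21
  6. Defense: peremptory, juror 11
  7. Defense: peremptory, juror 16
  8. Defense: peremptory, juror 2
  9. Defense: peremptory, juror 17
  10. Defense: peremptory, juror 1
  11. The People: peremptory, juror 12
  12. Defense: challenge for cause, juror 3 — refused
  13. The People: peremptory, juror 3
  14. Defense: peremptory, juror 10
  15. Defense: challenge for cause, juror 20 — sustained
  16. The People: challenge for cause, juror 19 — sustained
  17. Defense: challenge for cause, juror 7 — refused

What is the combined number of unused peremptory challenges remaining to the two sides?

8

The People allotment: 7 base + 1 × 1 alternate = 8. Defense allotment: 7 base + 1 × 1 alternate + 3 multi-party = 11.
The People peremptories used: #9, #12, #3 — 3 (the for-cause on #19 doesn't count).
Defense peremptories used: #8, #21, #11, #16, #2, #17, #1, #10 — 8 (for-cause on #5, #5, #3, #20, #7 don't count).
Remaining: (8 − 3) + (11 − 8) = 8.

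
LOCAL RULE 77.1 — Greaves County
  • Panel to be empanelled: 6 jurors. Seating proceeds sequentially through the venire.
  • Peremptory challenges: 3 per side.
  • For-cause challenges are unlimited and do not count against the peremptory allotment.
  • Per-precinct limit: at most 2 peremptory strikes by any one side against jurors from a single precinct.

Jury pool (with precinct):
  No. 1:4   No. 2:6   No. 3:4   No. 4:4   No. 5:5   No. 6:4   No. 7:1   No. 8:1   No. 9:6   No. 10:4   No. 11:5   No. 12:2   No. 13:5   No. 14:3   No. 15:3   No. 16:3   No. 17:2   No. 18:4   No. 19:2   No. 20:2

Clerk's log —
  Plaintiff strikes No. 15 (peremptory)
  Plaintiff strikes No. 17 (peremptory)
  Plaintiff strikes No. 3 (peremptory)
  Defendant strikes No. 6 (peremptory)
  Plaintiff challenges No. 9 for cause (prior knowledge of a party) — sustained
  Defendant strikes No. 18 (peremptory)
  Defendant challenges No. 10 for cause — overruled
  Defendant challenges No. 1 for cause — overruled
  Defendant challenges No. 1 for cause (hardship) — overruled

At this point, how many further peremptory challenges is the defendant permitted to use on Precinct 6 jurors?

1

Defendant peremptories so far: #6, #18 — 2 of 3 used, 1 left overall.
Against Precinct 6: none yet — per-precinct cap 2 leaves 2.
Binding limit: min(1, 2) = 1.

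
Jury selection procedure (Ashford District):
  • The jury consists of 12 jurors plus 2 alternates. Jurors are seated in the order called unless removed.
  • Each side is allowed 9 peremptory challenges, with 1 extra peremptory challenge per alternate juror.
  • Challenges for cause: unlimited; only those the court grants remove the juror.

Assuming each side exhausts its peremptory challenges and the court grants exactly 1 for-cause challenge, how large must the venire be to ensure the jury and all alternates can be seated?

37

Seats to fill: 12 + 2 alternates = 14.
Peremptories: 9 + 1×2 = 11 per side × 2 sides = 22.
For-cause removals: 1.
Minimum venire: 14 + 22 + 1 = 37.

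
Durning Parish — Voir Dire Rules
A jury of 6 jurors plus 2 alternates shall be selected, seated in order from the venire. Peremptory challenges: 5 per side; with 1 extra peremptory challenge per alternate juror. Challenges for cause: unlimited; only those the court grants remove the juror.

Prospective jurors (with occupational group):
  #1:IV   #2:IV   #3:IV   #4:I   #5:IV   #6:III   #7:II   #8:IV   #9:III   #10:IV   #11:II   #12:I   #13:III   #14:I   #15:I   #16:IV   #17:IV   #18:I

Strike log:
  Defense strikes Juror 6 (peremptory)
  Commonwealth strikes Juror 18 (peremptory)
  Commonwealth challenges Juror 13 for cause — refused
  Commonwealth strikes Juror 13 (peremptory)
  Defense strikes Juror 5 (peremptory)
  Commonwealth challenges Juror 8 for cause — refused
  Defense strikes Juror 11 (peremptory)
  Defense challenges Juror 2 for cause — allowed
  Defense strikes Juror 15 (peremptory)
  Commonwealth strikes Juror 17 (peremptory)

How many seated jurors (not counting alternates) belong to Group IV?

Removed: #2, #5, #6, #11, #13, #15, #17, #18.
Seated jurors 1–6: #1, #3, #4, #7, #8, #9 (alternates #10, #12 not counted).
Of those, in Group IV: #1, #3, #8 → 3.

3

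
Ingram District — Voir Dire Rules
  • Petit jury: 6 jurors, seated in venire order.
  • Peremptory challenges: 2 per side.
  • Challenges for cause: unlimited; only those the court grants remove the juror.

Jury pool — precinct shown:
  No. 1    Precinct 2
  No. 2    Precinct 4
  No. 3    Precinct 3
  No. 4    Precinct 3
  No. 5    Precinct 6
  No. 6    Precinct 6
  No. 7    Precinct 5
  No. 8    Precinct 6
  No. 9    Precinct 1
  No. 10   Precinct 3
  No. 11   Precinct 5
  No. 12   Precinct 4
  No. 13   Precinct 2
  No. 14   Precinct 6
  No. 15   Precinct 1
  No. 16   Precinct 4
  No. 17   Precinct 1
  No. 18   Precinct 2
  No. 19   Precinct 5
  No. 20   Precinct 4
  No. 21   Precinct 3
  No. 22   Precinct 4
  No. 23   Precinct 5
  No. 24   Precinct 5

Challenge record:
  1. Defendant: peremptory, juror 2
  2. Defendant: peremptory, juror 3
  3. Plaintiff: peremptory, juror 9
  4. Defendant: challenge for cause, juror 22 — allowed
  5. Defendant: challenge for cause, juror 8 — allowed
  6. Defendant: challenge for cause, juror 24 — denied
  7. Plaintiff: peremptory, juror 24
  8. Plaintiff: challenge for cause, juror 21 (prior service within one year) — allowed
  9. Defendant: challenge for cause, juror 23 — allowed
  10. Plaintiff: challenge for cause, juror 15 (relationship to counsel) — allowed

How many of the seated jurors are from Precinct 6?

2

Removed: #2, #3, #8, #9, #15, #21, #22, #23, #24.
Seated jurors 1–6: #1, #4, #5, #6, #7, #10.
Of those, in Precinct 6: #5, #6 → 2.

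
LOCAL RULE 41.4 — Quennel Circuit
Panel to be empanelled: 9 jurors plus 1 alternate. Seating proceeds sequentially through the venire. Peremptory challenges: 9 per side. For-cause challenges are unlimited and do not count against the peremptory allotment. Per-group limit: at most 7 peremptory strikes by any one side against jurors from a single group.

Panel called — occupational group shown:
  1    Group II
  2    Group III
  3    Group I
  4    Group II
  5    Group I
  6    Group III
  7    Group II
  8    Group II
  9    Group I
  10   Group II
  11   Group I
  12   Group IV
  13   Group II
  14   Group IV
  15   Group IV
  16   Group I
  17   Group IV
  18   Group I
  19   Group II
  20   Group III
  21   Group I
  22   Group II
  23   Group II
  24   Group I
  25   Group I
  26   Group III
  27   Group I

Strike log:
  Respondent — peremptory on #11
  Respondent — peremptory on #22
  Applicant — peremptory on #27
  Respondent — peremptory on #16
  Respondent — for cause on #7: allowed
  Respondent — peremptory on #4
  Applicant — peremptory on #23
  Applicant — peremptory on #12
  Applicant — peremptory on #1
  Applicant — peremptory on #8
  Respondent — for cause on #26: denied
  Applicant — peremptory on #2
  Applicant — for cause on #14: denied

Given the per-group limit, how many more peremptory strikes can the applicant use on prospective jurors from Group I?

3

Applicant peremptories so far: #27, #23, #12, #1, #8, #2 — 6 of 9 used, 3 left overall.
Against Group I: #27 — 1 used; per-group cap 7 leaves 6.
Binding limit: min(3, 6) = 3.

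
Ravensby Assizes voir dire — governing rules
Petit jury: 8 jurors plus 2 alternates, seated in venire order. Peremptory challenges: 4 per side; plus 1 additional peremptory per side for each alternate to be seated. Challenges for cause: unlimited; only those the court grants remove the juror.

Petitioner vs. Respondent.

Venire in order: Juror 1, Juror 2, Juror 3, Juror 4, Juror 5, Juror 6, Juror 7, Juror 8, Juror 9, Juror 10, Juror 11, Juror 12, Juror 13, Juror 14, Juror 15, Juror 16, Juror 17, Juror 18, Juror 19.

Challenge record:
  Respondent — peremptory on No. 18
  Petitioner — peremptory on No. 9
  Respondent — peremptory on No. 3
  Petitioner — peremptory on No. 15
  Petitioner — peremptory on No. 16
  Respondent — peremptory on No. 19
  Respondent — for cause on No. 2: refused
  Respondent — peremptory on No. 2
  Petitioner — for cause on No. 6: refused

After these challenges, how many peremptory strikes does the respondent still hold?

Respondent allotment: 4 base + 1 × 2 alternates = 6.
Respondent peremptories used: #18, #3, #19, #2 — 4 (the for-cause on #2 doesn't count).
Remaining: 6 − 4 = 2.

2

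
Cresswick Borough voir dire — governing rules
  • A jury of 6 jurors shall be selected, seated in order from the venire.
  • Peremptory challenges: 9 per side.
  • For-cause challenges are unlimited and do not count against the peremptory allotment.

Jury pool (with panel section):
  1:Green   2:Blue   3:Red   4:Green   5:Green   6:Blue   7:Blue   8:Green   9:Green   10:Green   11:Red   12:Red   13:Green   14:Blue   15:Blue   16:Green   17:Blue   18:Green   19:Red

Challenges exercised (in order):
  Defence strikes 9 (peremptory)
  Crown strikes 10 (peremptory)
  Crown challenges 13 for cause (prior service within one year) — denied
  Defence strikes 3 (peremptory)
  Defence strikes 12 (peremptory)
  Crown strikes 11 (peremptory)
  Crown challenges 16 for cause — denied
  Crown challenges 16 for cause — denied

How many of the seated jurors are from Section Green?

Removed: #3, #9, #10, #11, #12.
Seated jurors 1–6: #1, #2, #4, #5, #6, #7.
Of those, in Section Green: #1, #4, #5 → 3.

3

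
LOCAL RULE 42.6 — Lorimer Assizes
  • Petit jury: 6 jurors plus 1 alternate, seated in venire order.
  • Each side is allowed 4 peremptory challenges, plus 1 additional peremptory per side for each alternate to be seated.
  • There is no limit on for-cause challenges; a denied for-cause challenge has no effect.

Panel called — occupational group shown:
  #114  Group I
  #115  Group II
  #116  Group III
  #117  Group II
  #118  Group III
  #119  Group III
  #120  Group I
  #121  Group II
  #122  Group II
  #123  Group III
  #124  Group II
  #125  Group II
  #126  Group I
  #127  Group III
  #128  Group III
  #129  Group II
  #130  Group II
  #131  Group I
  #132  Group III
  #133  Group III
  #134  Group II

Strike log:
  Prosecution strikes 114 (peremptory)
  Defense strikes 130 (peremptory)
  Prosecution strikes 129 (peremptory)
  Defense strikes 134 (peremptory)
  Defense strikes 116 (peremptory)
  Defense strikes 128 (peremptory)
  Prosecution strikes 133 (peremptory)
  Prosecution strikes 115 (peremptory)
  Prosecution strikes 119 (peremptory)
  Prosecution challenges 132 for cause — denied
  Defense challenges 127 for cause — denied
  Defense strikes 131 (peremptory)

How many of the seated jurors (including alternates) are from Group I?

1

Removed: #114, #115, #116, #119, #128, #129, #130, #131, #133, #134.
Seated (7 incl. alternates): #117, #118, #120, #121, #122, #123, #124.
Of those, in Group I: #120 → 1.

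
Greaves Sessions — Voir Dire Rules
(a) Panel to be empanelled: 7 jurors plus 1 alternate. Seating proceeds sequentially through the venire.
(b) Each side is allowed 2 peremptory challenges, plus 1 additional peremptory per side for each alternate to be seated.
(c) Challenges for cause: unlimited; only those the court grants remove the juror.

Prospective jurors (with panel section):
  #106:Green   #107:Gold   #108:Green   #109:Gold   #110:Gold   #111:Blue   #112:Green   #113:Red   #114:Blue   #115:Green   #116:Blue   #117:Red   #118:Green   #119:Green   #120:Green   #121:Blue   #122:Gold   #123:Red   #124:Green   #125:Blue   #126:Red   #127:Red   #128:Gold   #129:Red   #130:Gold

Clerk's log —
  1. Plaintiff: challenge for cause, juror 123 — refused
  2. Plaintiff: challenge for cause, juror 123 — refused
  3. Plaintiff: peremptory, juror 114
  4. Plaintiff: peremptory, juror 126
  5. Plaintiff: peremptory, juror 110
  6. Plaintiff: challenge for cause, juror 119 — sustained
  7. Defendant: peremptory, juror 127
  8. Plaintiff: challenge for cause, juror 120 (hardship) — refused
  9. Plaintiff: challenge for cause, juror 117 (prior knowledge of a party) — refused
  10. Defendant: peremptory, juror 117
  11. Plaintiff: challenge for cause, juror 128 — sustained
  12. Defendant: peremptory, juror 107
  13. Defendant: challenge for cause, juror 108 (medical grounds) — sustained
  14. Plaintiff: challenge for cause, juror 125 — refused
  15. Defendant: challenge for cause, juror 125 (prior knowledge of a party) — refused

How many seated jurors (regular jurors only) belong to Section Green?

3

Removed: #107, #108, #110, #114, #117, #119, #126, #127, #128.
Seated jurors 1–7: #106, #109, #111, #112, #113, #115, #116 (alternates #118 not counted).
Of those, in Section Green: #106, #112, #115 → 3.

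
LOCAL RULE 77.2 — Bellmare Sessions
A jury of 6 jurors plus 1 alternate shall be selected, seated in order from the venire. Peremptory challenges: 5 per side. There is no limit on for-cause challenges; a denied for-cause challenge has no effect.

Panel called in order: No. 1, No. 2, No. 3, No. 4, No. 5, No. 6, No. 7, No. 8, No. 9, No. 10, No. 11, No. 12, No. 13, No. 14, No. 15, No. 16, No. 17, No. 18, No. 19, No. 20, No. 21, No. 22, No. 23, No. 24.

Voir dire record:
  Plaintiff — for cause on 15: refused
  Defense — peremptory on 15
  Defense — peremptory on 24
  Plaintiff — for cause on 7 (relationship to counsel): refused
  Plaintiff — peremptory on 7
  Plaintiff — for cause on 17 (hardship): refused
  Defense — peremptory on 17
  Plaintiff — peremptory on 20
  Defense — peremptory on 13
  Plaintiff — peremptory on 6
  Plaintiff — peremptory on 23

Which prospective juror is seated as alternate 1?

Removed: #6, #7, #13, #15, #17, #20, #23, #24.
Filling seats in venire order through position 7: #1, #2, #3, #4, #5, #8, #9.
So alternate 1 is #9.

9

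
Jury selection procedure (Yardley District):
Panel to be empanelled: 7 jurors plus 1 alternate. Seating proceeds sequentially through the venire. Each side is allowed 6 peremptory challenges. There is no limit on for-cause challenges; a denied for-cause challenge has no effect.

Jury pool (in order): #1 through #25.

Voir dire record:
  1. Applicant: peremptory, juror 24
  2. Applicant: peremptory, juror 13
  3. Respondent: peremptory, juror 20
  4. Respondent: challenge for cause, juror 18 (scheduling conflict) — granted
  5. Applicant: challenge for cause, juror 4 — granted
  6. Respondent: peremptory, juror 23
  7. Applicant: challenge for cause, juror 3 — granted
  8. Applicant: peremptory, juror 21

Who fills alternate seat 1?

Removed: #3, #4, #13, #18, #20, #21, #23, #24.
Seating in order: seats 1–7 → #1, #2, #5, #6, #7, #8, #9; alternates → #10.
So alternate 1 is #10.

10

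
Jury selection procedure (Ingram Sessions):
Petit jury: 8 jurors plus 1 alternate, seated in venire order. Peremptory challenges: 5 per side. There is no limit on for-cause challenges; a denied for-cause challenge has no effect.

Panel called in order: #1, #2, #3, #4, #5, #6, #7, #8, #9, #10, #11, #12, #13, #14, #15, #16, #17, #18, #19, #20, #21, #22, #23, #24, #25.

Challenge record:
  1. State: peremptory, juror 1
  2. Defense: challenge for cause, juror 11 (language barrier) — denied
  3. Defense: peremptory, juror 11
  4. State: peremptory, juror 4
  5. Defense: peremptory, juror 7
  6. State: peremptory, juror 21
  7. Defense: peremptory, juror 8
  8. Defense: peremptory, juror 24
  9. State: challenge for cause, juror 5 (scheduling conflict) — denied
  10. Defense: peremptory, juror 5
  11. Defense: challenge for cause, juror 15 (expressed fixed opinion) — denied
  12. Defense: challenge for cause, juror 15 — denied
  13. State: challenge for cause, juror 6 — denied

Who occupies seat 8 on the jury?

Removed: #1, #4, #5, #7, #8, #11, #21, #24. (#6, #15 stay — for-cause denied.)
Seating in order: seats 1–8 → #2, #3, #6, #9, #10, #12, #13, #14; alternates → #15.
So seat 8 is #14.

14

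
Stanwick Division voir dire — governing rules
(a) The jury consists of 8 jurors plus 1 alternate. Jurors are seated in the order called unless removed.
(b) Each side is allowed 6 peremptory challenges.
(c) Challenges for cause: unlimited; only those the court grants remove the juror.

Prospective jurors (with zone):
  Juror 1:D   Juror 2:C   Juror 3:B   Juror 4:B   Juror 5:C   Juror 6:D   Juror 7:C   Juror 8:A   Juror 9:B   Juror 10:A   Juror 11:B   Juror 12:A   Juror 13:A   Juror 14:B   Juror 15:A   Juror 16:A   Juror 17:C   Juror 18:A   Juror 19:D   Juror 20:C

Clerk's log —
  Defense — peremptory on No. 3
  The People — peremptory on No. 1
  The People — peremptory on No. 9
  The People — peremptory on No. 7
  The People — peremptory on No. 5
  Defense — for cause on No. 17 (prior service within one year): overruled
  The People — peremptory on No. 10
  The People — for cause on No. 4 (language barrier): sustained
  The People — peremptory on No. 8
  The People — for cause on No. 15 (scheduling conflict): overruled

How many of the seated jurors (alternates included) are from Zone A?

Removed: #1, #3, #4, #5, #7, #8, #9, #10.
Seated (9 incl. alternates): #2, #6, #11, #12, #13, #14, #15, #16, #17.
Of those, in Zone A: #12, #13, #15, #16 → 4.

4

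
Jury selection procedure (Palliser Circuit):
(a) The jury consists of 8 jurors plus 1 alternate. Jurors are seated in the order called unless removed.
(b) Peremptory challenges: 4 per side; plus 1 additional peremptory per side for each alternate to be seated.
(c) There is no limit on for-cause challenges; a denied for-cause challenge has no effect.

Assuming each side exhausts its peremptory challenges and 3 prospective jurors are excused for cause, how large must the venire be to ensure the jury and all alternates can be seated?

Seats to fill: 8 + 1 alternates = 9.
Peremptories: 4 + 1×1 = 5 per side × 2 sides = 10.
For-cause removals: 3.
Minimum venire: 9 + 10 + 3 = 22.

22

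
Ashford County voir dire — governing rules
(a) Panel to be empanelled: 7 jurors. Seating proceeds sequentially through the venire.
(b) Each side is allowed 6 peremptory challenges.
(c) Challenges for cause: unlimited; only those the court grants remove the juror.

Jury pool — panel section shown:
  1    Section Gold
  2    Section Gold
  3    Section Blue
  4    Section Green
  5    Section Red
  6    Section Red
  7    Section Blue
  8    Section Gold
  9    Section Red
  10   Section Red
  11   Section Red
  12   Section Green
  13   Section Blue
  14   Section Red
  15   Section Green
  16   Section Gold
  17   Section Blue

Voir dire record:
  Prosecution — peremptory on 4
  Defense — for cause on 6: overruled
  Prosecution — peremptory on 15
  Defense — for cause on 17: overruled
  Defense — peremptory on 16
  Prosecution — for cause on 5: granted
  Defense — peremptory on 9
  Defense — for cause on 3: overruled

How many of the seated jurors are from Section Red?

2

Removed: #4, #5, #9, #15, #16.
Seated jurors 1–7: #1, #2, #3, #6, #7, #8, #10.
Of those, in Section Red: #6, #10 → 2.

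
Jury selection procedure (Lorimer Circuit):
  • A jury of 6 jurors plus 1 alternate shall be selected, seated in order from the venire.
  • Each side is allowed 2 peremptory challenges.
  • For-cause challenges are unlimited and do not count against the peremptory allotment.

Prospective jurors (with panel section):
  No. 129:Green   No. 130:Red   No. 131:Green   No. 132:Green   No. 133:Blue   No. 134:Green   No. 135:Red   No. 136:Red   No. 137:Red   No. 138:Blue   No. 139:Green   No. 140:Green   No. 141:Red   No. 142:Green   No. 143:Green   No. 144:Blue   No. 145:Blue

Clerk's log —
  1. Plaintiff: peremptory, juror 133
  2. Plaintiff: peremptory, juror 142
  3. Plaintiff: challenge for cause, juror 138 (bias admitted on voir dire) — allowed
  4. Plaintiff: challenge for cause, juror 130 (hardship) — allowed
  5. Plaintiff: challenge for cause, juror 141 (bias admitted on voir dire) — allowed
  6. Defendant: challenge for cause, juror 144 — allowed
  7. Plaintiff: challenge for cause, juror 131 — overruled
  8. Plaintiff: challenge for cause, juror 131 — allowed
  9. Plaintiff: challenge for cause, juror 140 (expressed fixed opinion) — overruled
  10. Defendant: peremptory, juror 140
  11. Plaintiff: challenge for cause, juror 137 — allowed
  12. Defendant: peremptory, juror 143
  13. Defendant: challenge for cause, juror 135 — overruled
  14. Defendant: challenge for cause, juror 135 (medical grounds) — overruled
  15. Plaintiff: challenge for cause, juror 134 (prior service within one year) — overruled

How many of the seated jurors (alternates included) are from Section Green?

Removed: #130, #131, #133, #137, #138, #140, #141, #142, #143, #144.
Seated (7 incl. alternates): #129, #132, #134, #135, #136, #139, #145.
Of those, in Section Green: #129, #132, #134, #139 → 4.

4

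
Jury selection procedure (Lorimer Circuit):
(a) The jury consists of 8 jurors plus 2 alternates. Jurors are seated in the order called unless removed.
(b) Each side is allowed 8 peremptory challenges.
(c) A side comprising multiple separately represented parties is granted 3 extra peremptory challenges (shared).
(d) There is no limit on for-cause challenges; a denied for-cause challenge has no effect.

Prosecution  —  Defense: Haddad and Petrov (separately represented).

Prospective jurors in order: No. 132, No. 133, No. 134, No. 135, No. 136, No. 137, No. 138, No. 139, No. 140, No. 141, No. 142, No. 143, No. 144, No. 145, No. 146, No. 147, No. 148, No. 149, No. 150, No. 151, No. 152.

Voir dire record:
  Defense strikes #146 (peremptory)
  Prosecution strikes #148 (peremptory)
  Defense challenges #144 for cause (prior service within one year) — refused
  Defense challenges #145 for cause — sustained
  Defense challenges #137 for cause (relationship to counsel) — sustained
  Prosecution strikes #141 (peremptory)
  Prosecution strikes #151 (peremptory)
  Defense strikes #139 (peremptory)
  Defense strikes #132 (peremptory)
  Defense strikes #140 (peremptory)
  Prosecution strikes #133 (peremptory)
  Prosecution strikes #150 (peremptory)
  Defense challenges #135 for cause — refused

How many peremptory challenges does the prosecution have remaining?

3

Prosecution allotment: 8.
Prosecution peremptories used: #148, #141, #151, #133, #150 — 5.
Remaining: 8 − 5 = 3.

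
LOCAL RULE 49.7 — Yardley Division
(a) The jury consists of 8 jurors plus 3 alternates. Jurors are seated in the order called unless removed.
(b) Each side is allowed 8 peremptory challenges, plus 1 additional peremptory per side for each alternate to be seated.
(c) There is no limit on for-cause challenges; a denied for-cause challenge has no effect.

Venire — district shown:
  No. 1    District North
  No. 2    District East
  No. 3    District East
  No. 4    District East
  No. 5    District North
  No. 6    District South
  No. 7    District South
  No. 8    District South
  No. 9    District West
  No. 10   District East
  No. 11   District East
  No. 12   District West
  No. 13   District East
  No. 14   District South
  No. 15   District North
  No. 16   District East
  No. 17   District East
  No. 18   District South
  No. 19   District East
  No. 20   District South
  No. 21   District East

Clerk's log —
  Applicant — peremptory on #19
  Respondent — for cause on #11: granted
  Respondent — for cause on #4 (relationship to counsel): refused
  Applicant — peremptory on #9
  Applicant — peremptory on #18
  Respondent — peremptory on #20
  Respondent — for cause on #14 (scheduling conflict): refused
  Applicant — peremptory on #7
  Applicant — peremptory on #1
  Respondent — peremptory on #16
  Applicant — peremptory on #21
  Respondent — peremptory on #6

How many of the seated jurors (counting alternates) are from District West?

1

Removed: #1, #6, #7, #9, #11, #16, #18, #19, #20, #21.
Seated (11 incl. alternates): #2, #3, #4, #5, #8, #10, #12, #13, #14, #15, #17.
Of those, in District West: #12 → 1.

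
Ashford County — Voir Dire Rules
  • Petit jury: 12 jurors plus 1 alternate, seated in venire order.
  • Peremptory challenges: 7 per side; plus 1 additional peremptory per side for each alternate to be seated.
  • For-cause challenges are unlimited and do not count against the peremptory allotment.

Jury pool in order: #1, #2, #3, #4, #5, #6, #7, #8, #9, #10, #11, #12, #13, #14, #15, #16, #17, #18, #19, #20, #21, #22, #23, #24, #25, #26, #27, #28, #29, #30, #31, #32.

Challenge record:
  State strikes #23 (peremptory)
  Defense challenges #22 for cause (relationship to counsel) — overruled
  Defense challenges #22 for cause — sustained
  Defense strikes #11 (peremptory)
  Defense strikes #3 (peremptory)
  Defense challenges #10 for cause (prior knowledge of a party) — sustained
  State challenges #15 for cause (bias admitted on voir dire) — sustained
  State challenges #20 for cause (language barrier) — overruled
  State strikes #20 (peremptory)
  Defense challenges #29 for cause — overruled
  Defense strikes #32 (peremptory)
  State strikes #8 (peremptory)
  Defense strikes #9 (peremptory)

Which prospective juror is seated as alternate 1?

19

Removed: #3, #8, #9, #10, #11, #15, #20, #22, #23, #32. (#29 stays — for-cause denied.)
Filling seats in venire order through position 13: #1, #2, #4, #5, #6, #7, #12, #13, #14, #16, #17, #18, #19.
So alternate 1 is #19.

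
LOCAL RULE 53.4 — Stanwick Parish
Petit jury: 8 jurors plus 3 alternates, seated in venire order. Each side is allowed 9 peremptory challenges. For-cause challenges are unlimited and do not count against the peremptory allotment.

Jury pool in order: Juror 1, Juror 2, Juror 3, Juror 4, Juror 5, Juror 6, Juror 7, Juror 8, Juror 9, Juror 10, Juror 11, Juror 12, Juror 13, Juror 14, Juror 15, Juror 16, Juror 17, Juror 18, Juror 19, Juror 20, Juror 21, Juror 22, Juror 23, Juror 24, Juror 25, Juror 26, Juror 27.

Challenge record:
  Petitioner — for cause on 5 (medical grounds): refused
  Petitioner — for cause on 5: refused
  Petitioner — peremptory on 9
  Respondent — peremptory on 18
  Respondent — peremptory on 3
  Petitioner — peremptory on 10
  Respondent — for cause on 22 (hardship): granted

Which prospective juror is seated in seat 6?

7

Removed: #3, #9, #10, #18, #22. (#5 stays — for-cause denied.)
Seating in order: seats 1–8 → #1, #2, #4, #5, #6, #7, #8, #11; alternates → #12, #13, #14.
So seat 6 is #7.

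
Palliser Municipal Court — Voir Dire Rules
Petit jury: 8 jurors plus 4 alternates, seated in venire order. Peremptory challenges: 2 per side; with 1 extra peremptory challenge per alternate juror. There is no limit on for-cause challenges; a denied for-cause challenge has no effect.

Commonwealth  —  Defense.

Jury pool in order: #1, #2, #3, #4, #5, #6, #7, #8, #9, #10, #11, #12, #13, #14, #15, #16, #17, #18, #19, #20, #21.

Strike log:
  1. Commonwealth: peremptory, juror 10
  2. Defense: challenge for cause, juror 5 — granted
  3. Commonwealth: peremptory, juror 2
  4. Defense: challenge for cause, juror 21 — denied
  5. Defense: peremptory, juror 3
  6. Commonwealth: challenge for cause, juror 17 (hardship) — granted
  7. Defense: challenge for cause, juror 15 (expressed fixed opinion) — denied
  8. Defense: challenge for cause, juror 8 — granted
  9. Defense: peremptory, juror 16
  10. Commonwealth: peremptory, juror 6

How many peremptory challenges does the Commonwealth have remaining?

Commonwealth allotment: 2 base + 1 × 4 alternates = 6.
Commonwealth peremptories used: #10, #2, #6 — 3 (the for-cause on #17 doesn't count).
Remaining: 6 − 3 = 3.

3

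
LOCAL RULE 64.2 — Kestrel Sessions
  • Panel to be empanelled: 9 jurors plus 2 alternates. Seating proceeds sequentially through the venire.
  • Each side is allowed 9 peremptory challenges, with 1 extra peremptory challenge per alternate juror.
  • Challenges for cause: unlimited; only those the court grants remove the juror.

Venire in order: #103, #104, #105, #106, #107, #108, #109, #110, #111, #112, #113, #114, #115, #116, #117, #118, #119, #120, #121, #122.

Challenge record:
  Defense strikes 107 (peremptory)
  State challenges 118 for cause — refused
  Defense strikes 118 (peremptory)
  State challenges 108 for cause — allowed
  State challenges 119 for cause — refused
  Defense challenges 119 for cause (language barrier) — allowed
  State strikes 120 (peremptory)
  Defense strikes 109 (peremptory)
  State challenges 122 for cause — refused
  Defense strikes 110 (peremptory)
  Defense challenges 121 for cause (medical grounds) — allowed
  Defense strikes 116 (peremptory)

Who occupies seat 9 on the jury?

Removed: #107, #108, #109, #110, #116, #118, #119, #120, #121. (#122 stays — for-cause denied.)
Filling seats in venire order through position 9: #103, #104, #105, #106, #111, #112, #113, #114, #115.
So seat 9 is #115.

115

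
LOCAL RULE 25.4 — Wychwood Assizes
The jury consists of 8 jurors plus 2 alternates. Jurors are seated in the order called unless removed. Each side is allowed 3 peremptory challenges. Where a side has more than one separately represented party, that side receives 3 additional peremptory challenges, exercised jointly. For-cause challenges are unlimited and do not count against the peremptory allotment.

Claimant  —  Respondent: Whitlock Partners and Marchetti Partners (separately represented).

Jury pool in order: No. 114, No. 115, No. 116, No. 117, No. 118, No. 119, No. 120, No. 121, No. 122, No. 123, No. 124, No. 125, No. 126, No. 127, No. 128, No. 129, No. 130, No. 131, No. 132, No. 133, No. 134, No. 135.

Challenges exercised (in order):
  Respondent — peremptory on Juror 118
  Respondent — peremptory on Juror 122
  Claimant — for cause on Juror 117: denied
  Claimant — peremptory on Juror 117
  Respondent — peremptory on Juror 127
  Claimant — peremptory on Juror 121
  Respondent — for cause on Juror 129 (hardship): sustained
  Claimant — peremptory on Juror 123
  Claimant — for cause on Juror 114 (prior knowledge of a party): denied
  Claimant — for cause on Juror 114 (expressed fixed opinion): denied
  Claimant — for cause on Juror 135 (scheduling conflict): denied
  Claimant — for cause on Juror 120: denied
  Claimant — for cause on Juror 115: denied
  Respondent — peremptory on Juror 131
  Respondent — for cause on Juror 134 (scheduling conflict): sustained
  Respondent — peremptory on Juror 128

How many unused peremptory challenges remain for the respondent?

1

Respondent allotment: 3 base + 3 multi-party = 6.
Respondent peremptories used: #118, #122, #127, #131, #128 — 5 (for-cause on #129, #134 don't count).
Remaining: 6 − 5 = 1.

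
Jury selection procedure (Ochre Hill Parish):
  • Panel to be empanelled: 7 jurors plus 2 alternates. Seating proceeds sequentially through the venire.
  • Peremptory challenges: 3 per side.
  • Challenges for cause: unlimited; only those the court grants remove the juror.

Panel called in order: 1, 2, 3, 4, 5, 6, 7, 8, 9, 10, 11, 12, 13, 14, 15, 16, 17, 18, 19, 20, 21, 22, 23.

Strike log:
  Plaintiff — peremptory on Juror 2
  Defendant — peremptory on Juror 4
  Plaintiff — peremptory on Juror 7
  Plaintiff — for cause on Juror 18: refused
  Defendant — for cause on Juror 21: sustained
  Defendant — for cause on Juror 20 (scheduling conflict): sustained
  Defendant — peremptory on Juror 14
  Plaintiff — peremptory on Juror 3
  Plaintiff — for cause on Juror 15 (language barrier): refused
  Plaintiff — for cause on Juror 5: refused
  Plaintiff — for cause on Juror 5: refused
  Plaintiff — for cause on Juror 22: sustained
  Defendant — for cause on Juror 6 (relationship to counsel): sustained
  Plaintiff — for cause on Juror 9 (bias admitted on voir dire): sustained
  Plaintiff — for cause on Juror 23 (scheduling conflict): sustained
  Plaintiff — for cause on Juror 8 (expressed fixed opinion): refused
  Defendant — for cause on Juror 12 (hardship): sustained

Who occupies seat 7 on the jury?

Removed: #2, #3, #4, #6, #7, #9, #12, #14, #20, #21, #22, #23. (#5, #8, #15, #18 stay — for-cause denied.)
Seating in order: seats 1–7 → #1, #5, #8, #10, #11, #13, #15; alternates → #16, #17.
So seat 7 is #15.

15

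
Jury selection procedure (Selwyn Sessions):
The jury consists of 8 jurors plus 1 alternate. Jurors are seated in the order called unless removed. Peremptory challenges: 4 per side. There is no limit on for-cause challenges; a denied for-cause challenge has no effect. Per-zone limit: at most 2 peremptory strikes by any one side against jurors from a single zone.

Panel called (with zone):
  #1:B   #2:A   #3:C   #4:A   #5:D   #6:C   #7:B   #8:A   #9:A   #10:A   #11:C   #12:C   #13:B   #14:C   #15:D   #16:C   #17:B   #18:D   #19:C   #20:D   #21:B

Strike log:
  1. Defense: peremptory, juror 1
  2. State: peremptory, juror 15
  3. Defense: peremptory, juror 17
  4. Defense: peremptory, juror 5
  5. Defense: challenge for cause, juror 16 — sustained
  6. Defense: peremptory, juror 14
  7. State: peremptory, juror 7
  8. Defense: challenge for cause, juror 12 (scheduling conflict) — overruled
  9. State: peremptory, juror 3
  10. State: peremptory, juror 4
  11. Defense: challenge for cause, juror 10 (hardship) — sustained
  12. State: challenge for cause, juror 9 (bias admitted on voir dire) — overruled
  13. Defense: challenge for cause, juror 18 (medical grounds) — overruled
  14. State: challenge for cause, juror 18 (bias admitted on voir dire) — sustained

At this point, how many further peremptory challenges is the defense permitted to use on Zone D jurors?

Defense peremptories so far: #1, #17, #5, #14 — 4 of 4 used, 0 left overall.
Against Zone D: #5 — 1 used; per-zone cap 2 leaves 1.
Binding limit: min(0, 1) = 0.

0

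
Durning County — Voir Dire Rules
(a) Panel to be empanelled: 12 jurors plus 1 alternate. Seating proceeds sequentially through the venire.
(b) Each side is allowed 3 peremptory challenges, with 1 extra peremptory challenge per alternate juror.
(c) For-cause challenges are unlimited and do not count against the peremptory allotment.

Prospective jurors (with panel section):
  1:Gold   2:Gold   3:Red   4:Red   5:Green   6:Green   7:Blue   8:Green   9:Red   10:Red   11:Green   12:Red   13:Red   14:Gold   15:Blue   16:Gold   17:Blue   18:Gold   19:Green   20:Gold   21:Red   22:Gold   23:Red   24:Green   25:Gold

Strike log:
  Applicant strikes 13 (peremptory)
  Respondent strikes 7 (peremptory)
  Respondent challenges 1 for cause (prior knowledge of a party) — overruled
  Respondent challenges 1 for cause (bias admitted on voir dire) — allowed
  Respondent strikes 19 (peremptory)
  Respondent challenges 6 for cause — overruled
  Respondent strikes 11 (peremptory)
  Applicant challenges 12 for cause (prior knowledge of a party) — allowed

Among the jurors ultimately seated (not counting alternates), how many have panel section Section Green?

3

Removed: #1, #7, #11, #12, #13, #19.
Seated jurors 1–12: #2, #3, #4, #5, #6, #8, #9, #10, #14, #15, #16, #17 (alternates #18 not counted).
Of those, in Section Green: #5, #6, #8 → 3.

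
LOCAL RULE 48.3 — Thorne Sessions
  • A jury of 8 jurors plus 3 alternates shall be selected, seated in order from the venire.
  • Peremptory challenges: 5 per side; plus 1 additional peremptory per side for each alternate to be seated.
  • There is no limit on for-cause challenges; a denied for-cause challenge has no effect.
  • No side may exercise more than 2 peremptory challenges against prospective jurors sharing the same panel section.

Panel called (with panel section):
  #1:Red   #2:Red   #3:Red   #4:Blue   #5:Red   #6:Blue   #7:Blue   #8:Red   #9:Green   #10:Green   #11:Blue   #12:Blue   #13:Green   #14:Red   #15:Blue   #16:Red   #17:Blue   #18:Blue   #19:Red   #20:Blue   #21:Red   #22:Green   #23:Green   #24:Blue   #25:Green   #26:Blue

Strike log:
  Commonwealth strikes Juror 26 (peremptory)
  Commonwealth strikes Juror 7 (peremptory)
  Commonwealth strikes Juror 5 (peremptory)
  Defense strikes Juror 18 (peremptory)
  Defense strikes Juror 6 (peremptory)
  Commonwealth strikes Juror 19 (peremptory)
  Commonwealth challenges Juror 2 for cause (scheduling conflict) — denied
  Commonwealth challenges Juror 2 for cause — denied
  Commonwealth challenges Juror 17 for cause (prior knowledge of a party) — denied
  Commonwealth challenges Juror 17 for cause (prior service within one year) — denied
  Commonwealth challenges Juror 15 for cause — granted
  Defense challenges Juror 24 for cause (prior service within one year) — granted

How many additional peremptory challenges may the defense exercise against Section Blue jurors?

0

Defense peremptories so far: #18, #6 — 2 of 8 used, 6 left overall.
Against Section Blue: #18, #6 — 2 used; per-section cap 2 leaves 0.
Binding limit: min(6, 0) = 0.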